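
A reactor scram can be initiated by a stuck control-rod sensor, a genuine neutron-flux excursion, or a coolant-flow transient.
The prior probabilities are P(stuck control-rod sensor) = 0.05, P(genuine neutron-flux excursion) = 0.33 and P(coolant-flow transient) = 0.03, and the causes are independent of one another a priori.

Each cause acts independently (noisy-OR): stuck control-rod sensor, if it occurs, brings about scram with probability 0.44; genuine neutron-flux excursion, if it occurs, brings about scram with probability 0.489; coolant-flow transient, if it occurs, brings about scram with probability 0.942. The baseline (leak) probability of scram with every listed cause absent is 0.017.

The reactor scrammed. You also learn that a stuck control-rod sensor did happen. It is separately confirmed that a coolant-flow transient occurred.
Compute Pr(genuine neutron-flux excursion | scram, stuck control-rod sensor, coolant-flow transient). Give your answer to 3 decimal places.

Pr(genuine neutron-flux excursion | scram, stuck control-rod sensor, coolant-flow transient) ≈ 0.334

Under noisy-OR, P(scram | causes) = 1 − (1−0.017)·∏(1−qᵢ) over the active causes.
P(scram | stuck control-rod sensor, coolant-flow transient) = 0.968072*0.67 + 0.983685*0.33 = 0.648608 + 0.324616 = 0.973224
The genuine neutron-flux excursion-present share is 0.983685*0.33 = 0.324616.
P(genuine neutron-flux excursion | scram, stuck control-rod sensor, coolant-flow transient) = 0.324616 / 0.973224 ≈ 0.334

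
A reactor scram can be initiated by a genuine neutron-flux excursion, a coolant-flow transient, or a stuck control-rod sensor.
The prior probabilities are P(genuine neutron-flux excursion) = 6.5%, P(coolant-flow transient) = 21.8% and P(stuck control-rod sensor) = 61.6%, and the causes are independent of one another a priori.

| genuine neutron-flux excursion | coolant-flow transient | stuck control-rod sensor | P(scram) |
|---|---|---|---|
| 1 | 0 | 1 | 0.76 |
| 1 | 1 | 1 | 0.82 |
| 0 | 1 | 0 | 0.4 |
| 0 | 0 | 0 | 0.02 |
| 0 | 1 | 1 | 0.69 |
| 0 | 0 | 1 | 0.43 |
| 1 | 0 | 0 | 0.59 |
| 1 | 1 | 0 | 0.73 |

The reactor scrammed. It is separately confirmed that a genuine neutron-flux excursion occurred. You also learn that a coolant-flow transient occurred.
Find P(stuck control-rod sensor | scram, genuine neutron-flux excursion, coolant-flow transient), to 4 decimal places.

Sum P(scram|·) weighted by the priors over both values of stuck control-rod sensor:
  P(scram | genuine neutron-flux excursion, coolant-flow transient) = 0.73*0.384 + 0.82*0.616
        = 0.280320 + 0.505120 = 0.785440
Configurations with stuck control-rod sensor contribute 0.505120, so
  P(stuck control-rod sensor | scram, genuine neutron-flux excursion, coolant-flow transient) = 0.505120 / 0.785440 ≈ 0.6431

P(stuck control-rod sensor | scram, genuine neutron-flux excursion, coolant-flow transient) ≈ 0.6431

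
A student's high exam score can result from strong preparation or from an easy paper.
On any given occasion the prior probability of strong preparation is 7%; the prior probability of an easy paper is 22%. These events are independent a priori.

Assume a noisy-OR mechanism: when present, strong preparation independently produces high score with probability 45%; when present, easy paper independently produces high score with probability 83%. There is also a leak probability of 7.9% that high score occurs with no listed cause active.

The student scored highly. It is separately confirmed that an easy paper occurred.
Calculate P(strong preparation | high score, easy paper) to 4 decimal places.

Under noisy-OR, P(high score | causes) = 1 − (1−0.079)·∏(1−qᵢ) over the active causes.
Enumerate both values of strong preparation and weight by the priors:
  P(high score | easy paper) = 0.84343*0.93 + 0.913886*0.07
        = 0.784390 + 0.063972 = 0.848362
Configurations with strong preparation contribute 0.063972, so
  P(strong preparation | high score, easy paper) = 0.063972 / 0.848362 ≈ 0.0754

P(strong preparation | high score, easy paper) ≈ 0.0754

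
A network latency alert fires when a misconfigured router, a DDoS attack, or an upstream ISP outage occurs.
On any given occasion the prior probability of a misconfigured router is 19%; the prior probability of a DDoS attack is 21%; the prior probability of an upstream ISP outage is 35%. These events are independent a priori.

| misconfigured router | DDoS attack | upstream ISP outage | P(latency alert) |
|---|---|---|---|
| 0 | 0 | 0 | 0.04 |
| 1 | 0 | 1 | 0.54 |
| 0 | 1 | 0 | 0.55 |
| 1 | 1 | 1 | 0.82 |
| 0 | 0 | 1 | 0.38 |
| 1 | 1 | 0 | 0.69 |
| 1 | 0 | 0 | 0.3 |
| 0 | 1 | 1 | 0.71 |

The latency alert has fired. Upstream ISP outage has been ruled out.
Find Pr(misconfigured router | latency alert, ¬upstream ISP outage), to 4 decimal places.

For the numerator, keep only misconfigured router=true terms: 0.045030 + 0.027531 = 0.072561
Denominator P(latency alert | ¬upstream ISP outage): 0.04×0.81×0.79 + 0.55×0.81×0.21 + 0.3×0.19×0.79 + 0.69×0.19×0.21 = 0.191712
Posterior = 0.072561 / 0.191712 ≈ 0.3785

Pr(misconfigured router | latency alert, ¬upstream ISP outage) ≈ 0.3785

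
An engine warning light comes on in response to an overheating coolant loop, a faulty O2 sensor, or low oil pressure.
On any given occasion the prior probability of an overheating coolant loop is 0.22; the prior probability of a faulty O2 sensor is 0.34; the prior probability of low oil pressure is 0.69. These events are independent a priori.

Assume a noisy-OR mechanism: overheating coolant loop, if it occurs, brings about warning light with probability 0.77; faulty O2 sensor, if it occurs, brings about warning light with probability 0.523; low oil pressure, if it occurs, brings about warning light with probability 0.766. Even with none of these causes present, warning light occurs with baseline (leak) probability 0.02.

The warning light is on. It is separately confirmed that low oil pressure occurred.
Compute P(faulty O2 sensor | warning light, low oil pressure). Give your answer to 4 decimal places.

Under noisy-OR, P(warning light | causes) = 1 − (1−0.02)·∏(1−qᵢ) over the active causes.
P(warning light | low oil pressure) = 0.77068*0.78*0.66 + 0.890614*0.78*0.34 + 0.947256*0.22*0.66 + 0.974841*0.22*0.34 = 0.396746 + 0.236191 + 0.137542 + 0.072918 = 0.843397
The faulty O2 sensor-present share is 0.236191 + 0.072918 = 0.309109.
P(faulty O2 sensor | warning light, low oil pressure) = 0.309109 / 0.843397 ≈ 0.3665

P(faulty O2 sensor | warning light, low oil pressure) ≈ 0.3665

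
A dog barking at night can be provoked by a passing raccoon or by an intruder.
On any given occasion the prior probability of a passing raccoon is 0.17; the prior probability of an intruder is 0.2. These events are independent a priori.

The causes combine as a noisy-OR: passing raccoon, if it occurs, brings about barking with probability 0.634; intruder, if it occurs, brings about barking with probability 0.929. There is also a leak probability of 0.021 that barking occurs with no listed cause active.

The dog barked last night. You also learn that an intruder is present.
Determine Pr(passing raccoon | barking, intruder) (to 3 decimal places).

Pr(passing raccoon | barking, intruder) ≈ 0.177

Under noisy-OR, P(barking | causes) = 1 − (1−0.021)·∏(1−qᵢ) over the active causes.
Enumerate both values of passing raccoon and weight by the priors:
  P(barking | intruder) = 0.930491·0.83 + 0.97456·0.17
        = 0.772308 + 0.165675 = 0.937983
The terms with passing raccoon present sum to 0.165675, so
  P(passing raccoon | barking, intruder) = 0.165675 / 0.937983 ≈ 0.177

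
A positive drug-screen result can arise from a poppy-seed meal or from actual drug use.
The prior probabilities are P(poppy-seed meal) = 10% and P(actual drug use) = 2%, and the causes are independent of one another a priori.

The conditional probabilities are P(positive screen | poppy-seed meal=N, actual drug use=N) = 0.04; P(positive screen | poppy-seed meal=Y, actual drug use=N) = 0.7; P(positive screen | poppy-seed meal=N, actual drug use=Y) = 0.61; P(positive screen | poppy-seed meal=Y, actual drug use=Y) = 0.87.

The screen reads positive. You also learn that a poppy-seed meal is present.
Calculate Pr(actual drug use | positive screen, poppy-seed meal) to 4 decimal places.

For the numerator, keep only actual drug use=true terms: 0.87×0.02 = 0.017400
Normalizer over all consistent configurations: 0.7×0.98 + 0.87×0.02 = 0.703400
P(actual drug use | positive screen, poppy-seed meal) = 0.017400/0.703400 ≈ 0.0247

Pr(actual drug use | positive screen, poppy-seed meal) ≈ 0.0247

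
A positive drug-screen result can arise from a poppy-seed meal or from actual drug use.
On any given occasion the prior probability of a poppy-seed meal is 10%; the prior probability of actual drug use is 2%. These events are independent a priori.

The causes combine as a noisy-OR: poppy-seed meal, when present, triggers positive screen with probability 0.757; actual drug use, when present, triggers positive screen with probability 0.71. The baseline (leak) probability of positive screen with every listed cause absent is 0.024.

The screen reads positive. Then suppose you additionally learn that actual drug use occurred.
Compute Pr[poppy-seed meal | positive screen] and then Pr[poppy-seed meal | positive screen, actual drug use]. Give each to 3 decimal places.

Pr[poppy-seed meal | positive screen] ≈ 0.692; Pr[poppy-seed meal | positive screen, actual drug use] ≈ 0.126

Under noisy-OR, P(positive screen | causes) = 1 − (1−0.024)·∏(1−qᵢ) over the active causes.
Weight on poppy-seed meal=true, given the evidence: 0.074758 + 0.001862 = 0.076620
Normalizer over all consistent configurations: 0.024·0.9·0.98 + 0.71696·0.9·0.02 + 0.762832·0.1·0.98 + 0.931221·0.1·0.02 = 0.110693
P(poppy-seed meal | positive screen) = 0.076620/0.110693 ≈ 0.692

Now also conditioning on actual drug use=true:
For the numerator, keep only poppy-seed meal=true terms: 0.931221·0.1 = 0.093122
Normalizer over all consistent configurations: 0.71696·0.9 + 0.931221·0.1 = 0.738386
P(poppy-seed meal | positive screen, actual drug use) = 0.093122/0.738386 ≈ 0.126
This is intercausal reasoning (explaining away): once actual drug use accounts for the positive screen, poppy-seed meal becomes less likely.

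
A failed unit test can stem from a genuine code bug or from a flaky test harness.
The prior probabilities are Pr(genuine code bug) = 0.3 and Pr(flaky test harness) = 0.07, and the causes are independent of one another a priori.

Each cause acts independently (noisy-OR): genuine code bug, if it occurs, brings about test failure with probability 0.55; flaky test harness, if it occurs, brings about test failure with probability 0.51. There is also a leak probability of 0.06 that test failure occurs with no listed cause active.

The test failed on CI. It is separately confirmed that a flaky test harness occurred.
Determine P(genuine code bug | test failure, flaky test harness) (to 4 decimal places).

Under noisy-OR, P(test failure | causes) = 1 − (1−0.06)·∏(1−qᵢ) over the active causes.
P(test failure | flaky test harness) = 0.5394*0.7 + 0.79273*0.3 = 0.377580 + 0.237819 = 0.615399
The genuine code bug-present share is 0.79273*0.3 = 0.237819.
So P(genuine code bug | test failure, flaky test harness) = 0.237819/0.615399 ≈ 0.3864.

P(genuine code bug | test failure, flaky test harness) ≈ 0.3864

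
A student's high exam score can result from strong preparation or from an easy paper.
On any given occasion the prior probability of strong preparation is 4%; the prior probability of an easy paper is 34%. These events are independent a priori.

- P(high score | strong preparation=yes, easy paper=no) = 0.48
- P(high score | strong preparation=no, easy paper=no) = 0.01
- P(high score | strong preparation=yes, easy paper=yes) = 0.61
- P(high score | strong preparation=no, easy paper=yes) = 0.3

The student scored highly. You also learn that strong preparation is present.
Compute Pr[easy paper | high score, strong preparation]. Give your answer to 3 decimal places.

P(high score | strong preparation) = 0.48×0.66 + 0.61×0.34 = 0.316800 + 0.207400 = 0.524200
Restricting to configurations with easy paper present: 0.61×0.34 = 0.207400.
Hence the posterior is 0.207400/0.524200 ≈ 0.396.

Pr[easy paper | high score, strong preparation] ≈ 0.396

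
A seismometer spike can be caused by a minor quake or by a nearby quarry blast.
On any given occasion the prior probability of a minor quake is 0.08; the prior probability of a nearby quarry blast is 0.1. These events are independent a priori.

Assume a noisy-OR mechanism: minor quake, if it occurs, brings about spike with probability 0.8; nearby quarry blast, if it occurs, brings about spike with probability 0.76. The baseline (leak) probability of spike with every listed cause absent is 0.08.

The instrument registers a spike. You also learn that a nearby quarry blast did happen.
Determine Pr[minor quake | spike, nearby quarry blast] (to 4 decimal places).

Pr[minor quake | spike, nearby quarry blast] ≈ 0.0964

Under noisy-OR, P(spike | causes) = 1 − (1−0.08)·∏(1−qᵢ) over the active causes.
For the numerator, keep only minor quake=true terms: 0.95584·0.08 = 0.076467
The normalizing constant is 0.7792·0.92 + 0.95584·0.08 = 0.793331
P(minor quake | spike, nearby quarry blast) = 0.076467/0.793331 ≈ 0.0964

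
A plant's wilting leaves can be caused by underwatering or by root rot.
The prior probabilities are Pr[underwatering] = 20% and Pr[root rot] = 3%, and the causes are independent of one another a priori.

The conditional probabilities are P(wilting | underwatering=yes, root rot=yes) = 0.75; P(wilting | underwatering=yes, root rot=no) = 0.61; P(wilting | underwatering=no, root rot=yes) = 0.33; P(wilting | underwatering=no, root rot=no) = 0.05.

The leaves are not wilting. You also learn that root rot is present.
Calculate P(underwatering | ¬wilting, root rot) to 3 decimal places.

Sum P(¬wilting|·) weighted by the priors over both values of underwatering:
  P(¬wilting | root rot) = 0.67*0.8 + 0.25*0.2
        = 0.536000 + 0.050000 = 0.586000
Configurations with underwatering contribute 0.050000, so
  P(underwatering | ¬wilting, root rot) = 0.050000 / 0.586000 ≈ 0.085

P(underwatering | ¬wilting, root rot) ≈ 0.085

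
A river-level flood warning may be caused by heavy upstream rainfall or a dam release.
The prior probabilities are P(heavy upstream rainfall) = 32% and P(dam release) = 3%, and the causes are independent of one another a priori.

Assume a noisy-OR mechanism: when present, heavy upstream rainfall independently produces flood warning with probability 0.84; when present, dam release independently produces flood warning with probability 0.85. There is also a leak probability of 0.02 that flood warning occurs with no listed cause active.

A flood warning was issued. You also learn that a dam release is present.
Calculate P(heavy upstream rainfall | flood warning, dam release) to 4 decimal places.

Under noisy-OR, P(flood warning | causes) = 1 − (1−0.02)·∏(1−qᵢ) over the active causes.
P(flood warning | dam release) = 0.853·0.68 + 0.97648·0.32 = 0.580040 + 0.312474 = 0.892514
The heavy upstream rainfall-present share is 0.97648·0.32 = 0.312474.
So P(heavy upstream rainfall | flood warning, dam release) = 0.312474/0.892514 ≈ 0.3501.

P(heavy upstream rainfall | flood warning, dam release) ≈ 0.3501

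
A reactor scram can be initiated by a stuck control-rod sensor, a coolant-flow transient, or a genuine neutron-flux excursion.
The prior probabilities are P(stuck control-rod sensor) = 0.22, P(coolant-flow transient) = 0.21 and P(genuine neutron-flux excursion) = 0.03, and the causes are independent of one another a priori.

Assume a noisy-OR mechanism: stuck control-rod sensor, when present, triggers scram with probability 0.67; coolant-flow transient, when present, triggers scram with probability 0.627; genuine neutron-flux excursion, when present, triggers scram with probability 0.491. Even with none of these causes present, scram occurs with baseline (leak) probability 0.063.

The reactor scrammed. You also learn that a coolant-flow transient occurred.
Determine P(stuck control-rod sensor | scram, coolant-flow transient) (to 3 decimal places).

Under noisy-OR, P(scram | causes) = 1 − (1−0.063)·∏(1−qᵢ) over the active causes.
Weight on stuck control-rod sensor=true, given the evidence: 0.188788 + 0.006213 = 0.195001
Denominator P(scram | coolant-flow transient): 0.650499×0.78×0.97 + 0.822104×0.78×0.03 + 0.884665×0.22×0.97 + 0.941294×0.22×0.03 = 0.706406
Posterior = 0.195001 / 0.706406 ≈ 0.276

P(stuck control-rod sensor | scram, coolant-flow transient) ≈ 0.276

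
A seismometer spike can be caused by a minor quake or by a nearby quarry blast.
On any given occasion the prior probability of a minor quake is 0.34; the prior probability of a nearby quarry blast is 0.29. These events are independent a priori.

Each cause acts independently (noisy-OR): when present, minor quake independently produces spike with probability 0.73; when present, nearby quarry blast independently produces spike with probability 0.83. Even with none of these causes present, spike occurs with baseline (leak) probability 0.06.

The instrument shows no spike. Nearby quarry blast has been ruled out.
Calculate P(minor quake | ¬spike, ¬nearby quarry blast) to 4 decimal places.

Under noisy-OR, P(spike | causes) = 1 − (1−0.06)·∏(1−qᵢ) over the active causes.
For the numerator, keep only minor quake=true terms: 0.2538·0.34 = 0.086292
Denominator P(¬spike | ¬nearby quarry blast): 0.94·0.66 + 0.2538·0.34 = 0.706692
Posterior = 0.086292 / 0.706692 ≈ 0.1221

P(minor quake | ¬spike, ¬nearby quarry blast) ≈ 0.1221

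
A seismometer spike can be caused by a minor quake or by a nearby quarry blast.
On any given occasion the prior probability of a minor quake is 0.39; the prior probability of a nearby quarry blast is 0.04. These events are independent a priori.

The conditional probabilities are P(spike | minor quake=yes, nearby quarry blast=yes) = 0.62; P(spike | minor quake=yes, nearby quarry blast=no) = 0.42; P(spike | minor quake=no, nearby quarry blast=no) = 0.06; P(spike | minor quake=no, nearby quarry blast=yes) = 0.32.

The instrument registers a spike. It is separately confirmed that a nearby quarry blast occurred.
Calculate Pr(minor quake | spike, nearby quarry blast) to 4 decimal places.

Enumerate both values of minor quake and weight by the priors:
  P(spike | nearby quarry blast) = 0.32·0.61 + 0.62·0.39
        = 0.195200 + 0.241800 = 0.437000
Configurations with minor quake contribute 0.241800, so
  P(minor quake | spike, nearby quarry blast) = 0.241800 / 0.437000 ≈ 0.5533

Pr(minor quake | spike, nearby quarry blast) ≈ 0.5533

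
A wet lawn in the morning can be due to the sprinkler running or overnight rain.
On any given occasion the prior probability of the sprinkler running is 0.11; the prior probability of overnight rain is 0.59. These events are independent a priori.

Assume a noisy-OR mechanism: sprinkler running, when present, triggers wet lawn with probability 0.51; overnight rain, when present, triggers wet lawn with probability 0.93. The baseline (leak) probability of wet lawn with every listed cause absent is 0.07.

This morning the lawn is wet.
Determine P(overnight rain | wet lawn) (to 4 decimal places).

Under noisy-OR, P(wet lawn | causes) = 1 − (1−0.07)·∏(1−qᵢ) over the active causes.
Enumerate the 4 (sprinkler running, overnight rain) configurations and weight by the priors:
  P(wet lawn) = 0.07·0.89·0.41 + 0.9349·0.89·0.59 + 0.5443·0.11·0.41 + 0.968101·0.11·0.59
        = 0.025543 + 0.490916 + 0.024548 + 0.062830 = 0.603837
Configurations with overnight rain contribute 0.553746, so
  P(overnight rain | wet lawn) = 0.553746 / 0.603837 ≈ 0.9170

P(overnight rain | wet lawn) ≈ 0.9170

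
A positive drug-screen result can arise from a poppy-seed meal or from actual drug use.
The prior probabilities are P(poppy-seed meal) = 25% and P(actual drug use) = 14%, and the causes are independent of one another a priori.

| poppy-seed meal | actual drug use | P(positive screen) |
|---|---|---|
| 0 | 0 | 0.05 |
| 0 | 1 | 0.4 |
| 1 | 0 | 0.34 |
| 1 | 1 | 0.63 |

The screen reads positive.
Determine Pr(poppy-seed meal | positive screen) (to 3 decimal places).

P(positive screen) = 0.05·0.75·0.86 + 0.4·0.75·0.14 + 0.34·0.25·0.86 + 0.63·0.25·0.14 = 0.032250 + 0.042000 + 0.073100 + 0.022050 = 0.169400
Restricting to configurations with poppy-seed meal present: 0.073100 + 0.022050 = 0.095150.
Hence the posterior is 0.095150/0.169400 ≈ 0.562.

Pr(poppy-seed meal | positive screen) ≈ 0.562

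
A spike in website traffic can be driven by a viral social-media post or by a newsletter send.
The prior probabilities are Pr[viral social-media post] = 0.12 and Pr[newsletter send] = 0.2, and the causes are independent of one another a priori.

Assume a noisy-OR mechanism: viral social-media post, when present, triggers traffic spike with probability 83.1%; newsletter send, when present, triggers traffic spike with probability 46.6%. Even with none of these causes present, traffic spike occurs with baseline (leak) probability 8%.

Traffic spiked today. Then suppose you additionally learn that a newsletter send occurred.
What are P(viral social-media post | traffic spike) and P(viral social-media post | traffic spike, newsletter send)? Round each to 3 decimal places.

P(viral social-media post | traffic spike) ≈ 0.414; P(viral social-media post | traffic spike, newsletter send) ≈ 0.197

Under noisy-OR, P(traffic spike | causes) = 1 − (1−0.08)·∏(1−qᵢ) over the active causes.
P(traffic spike) = 0.08×0.88×0.8 + 0.50872×0.88×0.2 + 0.84452×0.12×0.8 + 0.916974×0.12×0.2 = 0.056320 + 0.089535 + 0.081074 + 0.022007 = 0.248936
Of this, 0.103081 comes from 0.081074 + 0.022007 (the viral social-media post=true cases).
P(viral social-media post | traffic spike) = 0.103081 / 0.248936 ≈ 0.414

Now also conditioning on newsletter send=true:
Sum P(traffic spike|·) weighted by the priors over both values of viral social-media post:
  P(traffic spike | newsletter send) = 0.50872×0.88 + 0.916974×0.12
        = 0.447674 + 0.110037 = 0.557711
Keeping only the viral social-media post-present terms gives 0.110037, so
  P(viral social-media post | traffic spike, newsletter send) = 0.110037 / 0.557711 ≈ 0.197
This is intercausal reasoning (explaining away): once newsletter send accounts for the traffic spike, viral social-media post becomes less likely.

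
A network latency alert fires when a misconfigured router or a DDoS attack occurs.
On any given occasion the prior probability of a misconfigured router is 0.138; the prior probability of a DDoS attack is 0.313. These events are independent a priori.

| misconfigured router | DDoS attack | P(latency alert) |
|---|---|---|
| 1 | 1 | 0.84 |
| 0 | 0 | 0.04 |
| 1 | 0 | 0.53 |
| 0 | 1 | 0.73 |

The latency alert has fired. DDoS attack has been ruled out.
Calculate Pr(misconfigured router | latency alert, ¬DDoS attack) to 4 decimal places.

Weight on misconfigured router=true, given the evidence: 0.53×0.138 = 0.073140
The normalizing constant is 0.04×0.862 + 0.53×0.138 = 0.107620
Posterior = 0.073140 / 0.107620 ≈ 0.6796

Pr(misconfigured router | latency alert, ¬DDoS attack) ≈ 0.6796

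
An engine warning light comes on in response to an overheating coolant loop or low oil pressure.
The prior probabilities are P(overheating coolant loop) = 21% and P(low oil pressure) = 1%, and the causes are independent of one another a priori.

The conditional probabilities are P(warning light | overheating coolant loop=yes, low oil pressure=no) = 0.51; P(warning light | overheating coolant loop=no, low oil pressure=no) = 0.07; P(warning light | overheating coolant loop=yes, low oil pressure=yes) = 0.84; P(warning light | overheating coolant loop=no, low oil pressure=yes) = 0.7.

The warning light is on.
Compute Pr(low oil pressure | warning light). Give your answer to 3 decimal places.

Pr(low oil pressure | warning light) ≈ 0.043

Enumerate the 4 (overheating coolant loop, low oil pressure) configurations and weight by the priors:
  P(warning light) = 0.07·0.79·0.99 + 0.7·0.79·0.01 + 0.51·0.21·0.99 + 0.84·0.21·0.01
        = 0.054747 + 0.005530 + 0.106029 + 0.001764 = 0.168070
Keeping only the low oil pressure-present terms gives 0.007294, so
  P(low oil pressure | warning light) = 0.007294 / 0.168070 ≈ 0.043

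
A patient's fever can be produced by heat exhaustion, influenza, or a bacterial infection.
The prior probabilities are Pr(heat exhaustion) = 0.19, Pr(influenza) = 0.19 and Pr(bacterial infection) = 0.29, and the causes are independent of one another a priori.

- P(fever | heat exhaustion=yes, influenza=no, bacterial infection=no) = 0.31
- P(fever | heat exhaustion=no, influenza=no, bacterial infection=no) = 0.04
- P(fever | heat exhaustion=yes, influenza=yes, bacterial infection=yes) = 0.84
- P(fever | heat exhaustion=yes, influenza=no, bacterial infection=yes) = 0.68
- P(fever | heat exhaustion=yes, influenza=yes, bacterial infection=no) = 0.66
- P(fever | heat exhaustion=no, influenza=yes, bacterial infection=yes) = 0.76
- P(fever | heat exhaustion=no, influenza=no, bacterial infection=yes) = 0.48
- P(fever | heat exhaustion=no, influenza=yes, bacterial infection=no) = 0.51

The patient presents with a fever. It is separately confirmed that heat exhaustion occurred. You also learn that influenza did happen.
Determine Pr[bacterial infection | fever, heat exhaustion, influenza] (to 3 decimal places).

For the numerator, keep only bacterial infection=true terms: 0.84·0.29 = 0.243600
The normalizing constant is 0.66·0.71 + 0.84·0.29 = 0.712200
P(bacterial infection | fever, heat exhaustion, influenza) = 0.243600/0.712200 ≈ 0.342

Pr[bacterial infection | fever, heat exhaustion, influenza] ≈ 0.342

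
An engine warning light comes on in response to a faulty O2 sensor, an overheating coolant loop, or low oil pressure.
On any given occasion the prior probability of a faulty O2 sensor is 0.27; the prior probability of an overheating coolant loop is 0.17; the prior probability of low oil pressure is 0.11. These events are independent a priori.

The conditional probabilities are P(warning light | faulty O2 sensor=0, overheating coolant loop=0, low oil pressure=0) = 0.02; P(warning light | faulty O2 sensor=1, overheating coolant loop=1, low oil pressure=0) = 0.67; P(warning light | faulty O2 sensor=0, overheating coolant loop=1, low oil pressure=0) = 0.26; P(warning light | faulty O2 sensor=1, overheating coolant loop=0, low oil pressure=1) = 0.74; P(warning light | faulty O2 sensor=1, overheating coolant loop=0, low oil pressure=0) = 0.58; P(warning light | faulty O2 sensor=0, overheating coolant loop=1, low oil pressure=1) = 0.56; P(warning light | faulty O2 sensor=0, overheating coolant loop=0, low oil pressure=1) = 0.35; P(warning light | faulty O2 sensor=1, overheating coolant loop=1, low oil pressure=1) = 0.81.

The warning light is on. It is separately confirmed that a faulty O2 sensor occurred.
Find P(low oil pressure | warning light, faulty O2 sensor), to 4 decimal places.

P(low oil pressure | warning light, faulty O2 sensor) ≈ 0.1350

By total probability over the 4 (overheating coolant loop, low oil pressure) configurations:
  P(warning light | faulty O2 sensor) = 0.58*0.83*0.89 + 0.74*0.83*0.11 + 0.67*0.17*0.89 + 0.81*0.17*0.11
        = 0.428446 + 0.067562 + 0.101371 + 0.015147 = 0.612526
The terms with low oil pressure present sum to 0.082709, so
  P(low oil pressure | warning light, faulty O2 sensor) = 0.082709 / 0.612526 ≈ 0.1350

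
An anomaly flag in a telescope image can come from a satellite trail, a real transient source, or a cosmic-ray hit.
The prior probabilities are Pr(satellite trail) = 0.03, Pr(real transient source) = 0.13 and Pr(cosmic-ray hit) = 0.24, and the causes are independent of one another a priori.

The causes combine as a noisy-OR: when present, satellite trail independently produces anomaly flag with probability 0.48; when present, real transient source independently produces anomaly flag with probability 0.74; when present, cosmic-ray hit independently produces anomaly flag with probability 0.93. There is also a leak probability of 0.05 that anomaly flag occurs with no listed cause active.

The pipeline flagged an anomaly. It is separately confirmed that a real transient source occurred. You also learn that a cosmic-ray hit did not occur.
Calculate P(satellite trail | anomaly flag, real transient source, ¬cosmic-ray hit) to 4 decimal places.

Under noisy-OR, P(anomaly flag | causes) = 1 − (1−0.05)·∏(1−qᵢ) over the active causes.
P(anomaly flag | real transient source, ¬cosmic-ray hit) = 0.753·0.97 + 0.87156·0.03 = 0.730410 + 0.026147 = 0.756557
Of this, 0.026147 comes from 0.87156·0.03 (the satellite trail=true cases).
Hence the posterior is 0.026147/0.756557 ≈ 0.0346.

P(satellite trail | anomaly flag, real transient source, ¬cosmic-ray hit) ≈ 0.0346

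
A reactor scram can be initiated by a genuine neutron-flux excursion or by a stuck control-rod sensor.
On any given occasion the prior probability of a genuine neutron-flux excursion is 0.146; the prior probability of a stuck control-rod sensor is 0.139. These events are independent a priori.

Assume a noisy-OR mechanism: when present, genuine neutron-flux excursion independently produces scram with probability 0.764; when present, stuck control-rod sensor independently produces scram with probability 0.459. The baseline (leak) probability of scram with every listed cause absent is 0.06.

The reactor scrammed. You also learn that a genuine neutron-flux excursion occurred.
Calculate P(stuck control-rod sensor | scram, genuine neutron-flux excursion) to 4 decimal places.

Under noisy-OR, P(scram | causes) = 1 − (1−0.06)·∏(1−qᵢ) over the active causes.
Sum P(scram|·) weighted by the priors over both values of stuck control-rod sensor:
  P(scram | genuine neutron-flux excursion) = 0.77816*0.861 + 0.879985*0.139
        = 0.669996 + 0.122318 = 0.792314
The terms with stuck control-rod sensor present sum to 0.122318, so
  P(stuck control-rod sensor | scram, genuine neutron-flux excursion) = 0.122318 / 0.792314 ≈ 0.1544

P(stuck control-rod sensor | scram, genuine neutron-flux excursion) ≈ 0.1544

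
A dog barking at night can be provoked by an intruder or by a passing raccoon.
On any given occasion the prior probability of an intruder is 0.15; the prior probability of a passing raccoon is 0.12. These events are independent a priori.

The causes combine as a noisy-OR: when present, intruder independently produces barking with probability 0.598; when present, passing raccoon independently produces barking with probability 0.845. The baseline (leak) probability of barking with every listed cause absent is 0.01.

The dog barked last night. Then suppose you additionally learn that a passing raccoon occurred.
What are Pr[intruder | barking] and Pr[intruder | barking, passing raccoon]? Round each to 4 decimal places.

Pr[intruder | barking] ≈ 0.5066; Pr[intruder | barking, passing raccoon] ≈ 0.1636

Under noisy-OR, P(barking | causes) = 1 − (1−0.01)·∏(1−qᵢ) over the active causes.
P(barking) = 0.01·0.85·0.88 + 0.84655·0.85·0.12 + 0.60202·0.15·0.88 + 0.938313·0.15·0.12 = 0.007480 + 0.086348 + 0.079467 + 0.016890 = 0.190185
Of this, 0.096357 comes from 0.079467 + 0.016890 (the intruder=true cases).
P(intruder | barking) = 0.096357 / 0.190185 ≈ 0.5066

Now condition on the additional information:
Numerator (weight on configurations with intruder): 0.938313×0.15 = 0.140747
The normalizing constant is 0.84655×0.85 + 0.938313×0.15 = 0.860315
P(intruder | barking, passing raccoon) = 0.140747/0.860315 ≈ 0.1636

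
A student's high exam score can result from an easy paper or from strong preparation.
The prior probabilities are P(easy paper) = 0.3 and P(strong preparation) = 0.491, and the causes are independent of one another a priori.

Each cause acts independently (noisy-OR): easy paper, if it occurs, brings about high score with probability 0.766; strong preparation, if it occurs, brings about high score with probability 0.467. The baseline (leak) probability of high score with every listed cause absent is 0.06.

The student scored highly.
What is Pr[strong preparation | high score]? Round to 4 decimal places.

Pr[strong preparation | high score] ≈ 0.6822

Under noisy-OR, P(high score | causes) = 1 − (1−0.06)·∏(1−qᵢ) over the active causes.
Weight on strong preparation=true, given the evidence: 0.171499 + 0.130031 = 0.301530
Denominator P(high score): 0.06*0.7*0.509 + 0.49898*0.7*0.491 + 0.78004*0.3*0.509 + 0.882761*0.3*0.491 = 0.442020
P(strong preparation | high score) = 0.301530/0.442020 ≈ 0.6822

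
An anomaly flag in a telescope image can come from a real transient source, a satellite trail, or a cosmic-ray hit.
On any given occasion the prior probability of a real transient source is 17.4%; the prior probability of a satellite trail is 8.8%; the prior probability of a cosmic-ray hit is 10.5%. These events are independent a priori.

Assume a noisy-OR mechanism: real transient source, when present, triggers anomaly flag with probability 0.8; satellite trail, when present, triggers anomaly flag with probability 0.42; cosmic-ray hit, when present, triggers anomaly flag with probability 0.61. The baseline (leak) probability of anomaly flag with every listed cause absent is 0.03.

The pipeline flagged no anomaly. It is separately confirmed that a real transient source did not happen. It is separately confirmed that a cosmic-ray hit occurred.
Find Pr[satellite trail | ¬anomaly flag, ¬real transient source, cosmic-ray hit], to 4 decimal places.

Pr[satellite trail | ¬anomaly flag, ¬real transient source, cosmic-ray hit] ≈ 0.0530

Under noisy-OR, P(anomaly flag | causes) = 1 − (1−0.03)·∏(1−qᵢ) over the active causes.
Sum P(¬anomaly flag|·) weighted by the priors over both values of satellite trail:
  P(¬anomaly flag | ¬real transient source, cosmic-ray hit) = 0.3783*0.912 + 0.219414*0.088
        = 0.345010 + 0.019308 = 0.364318
Keeping only the satellite trail-present terms gives 0.019308, so
  P(satellite trail | ¬anomaly flag, ¬real transient source, cosmic-ray hit) = 0.019308 / 0.364318 ≈ 0.0530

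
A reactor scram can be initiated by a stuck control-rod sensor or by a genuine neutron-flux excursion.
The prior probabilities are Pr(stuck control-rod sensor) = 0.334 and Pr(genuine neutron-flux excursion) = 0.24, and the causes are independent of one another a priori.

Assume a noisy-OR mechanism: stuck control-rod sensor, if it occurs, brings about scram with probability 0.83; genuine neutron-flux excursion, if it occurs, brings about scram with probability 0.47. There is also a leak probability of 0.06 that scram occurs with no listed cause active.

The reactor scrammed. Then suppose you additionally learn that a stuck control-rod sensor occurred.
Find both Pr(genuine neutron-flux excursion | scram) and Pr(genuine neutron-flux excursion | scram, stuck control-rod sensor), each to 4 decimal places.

Pr(genuine neutron-flux excursion | scram) ≈ 0.3866; Pr(genuine neutron-flux excursion | scram, stuck control-rod sensor) ≈ 0.2560

Under noisy-OR, P(scram | causes) = 1 − (1−0.06)·∏(1−qᵢ) over the active causes.
P(scram) = 0.06×0.666×0.76 + 0.5018×0.666×0.24 + 0.8402×0.334×0.76 + 0.915306×0.334×0.24 = 0.030370 + 0.080208 + 0.213276 + 0.073371 = 0.397225
The genuine neutron-flux excursion-present share is 0.080208 + 0.073371 = 0.153579.
So P(genuine neutron-flux excursion | scram) = 0.153579/0.397225 ≈ 0.3866.

Now also conditioning on stuck control-rod sensor=true:
By total probability over both values of genuine neutron-flux excursion:
  P(scram | stuck control-rod sensor) = 0.8402·0.76 + 0.915306·0.24
        = 0.638552 + 0.219673 = 0.858225
Keeping only the genuine neutron-flux excursion-present terms gives 0.219673, so
  P(genuine neutron-flux excursion | scram, stuck control-rod sensor) = 0.219673 / 0.858225 ≈ 0.2560
— stuck control-rod sensor explains away the evidence for genuine neutron-flux excursion.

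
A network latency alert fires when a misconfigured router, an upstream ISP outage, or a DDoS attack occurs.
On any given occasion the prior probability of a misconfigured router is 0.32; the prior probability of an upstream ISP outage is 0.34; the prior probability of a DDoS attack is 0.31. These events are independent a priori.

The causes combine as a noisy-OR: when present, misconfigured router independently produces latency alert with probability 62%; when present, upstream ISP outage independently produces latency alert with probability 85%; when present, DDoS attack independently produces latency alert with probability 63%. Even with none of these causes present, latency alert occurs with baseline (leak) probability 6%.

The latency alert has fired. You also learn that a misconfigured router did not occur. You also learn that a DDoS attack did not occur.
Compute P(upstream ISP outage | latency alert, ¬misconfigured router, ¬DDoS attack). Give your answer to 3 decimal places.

Under noisy-OR, P(latency alert | causes) = 1 − (1−0.06)·∏(1−qᵢ) over the active causes.
By total probability over both values of upstream ISP outage:
  P(latency alert | ¬misconfigured router, ¬DDoS attack) = 0.06*0.66 + 0.859*0.34
        = 0.039600 + 0.292060 = 0.331660
The terms with upstream ISP outage present sum to 0.292060, so
  P(upstream ISP outage | latency alert, ¬misconfigured router, ¬DDoS attack) = 0.292060 / 0.331660 ≈ 0.881

P(upstream ISP outage | latency alert, ¬misconfigured router, ¬DDoS attack) ≈ 0.881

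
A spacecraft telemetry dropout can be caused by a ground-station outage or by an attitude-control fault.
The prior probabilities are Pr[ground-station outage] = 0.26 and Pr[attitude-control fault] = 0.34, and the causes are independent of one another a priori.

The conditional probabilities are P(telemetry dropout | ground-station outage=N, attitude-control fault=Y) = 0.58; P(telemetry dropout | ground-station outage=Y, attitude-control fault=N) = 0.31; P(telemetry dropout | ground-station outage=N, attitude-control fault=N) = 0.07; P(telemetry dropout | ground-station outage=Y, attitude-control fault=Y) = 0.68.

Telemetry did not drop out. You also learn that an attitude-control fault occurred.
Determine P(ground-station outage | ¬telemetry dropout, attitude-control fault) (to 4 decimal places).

Sum P(¬telemetry dropout|·) weighted by the priors over both values of ground-station outage:
  P(¬telemetry dropout | attitude-control fault) = 0.42*0.74 + 0.32*0.26
        = 0.310800 + 0.083200 = 0.394000
Keeping only the ground-station outage-present terms gives 0.083200, so
  P(ground-station outage | ¬telemetry dropout, attitude-control fault) = 0.083200 / 0.394000 ≈ 0.2112

P(ground-station outage | ¬telemetry dropout, attitude-control fault) ≈ 0.2112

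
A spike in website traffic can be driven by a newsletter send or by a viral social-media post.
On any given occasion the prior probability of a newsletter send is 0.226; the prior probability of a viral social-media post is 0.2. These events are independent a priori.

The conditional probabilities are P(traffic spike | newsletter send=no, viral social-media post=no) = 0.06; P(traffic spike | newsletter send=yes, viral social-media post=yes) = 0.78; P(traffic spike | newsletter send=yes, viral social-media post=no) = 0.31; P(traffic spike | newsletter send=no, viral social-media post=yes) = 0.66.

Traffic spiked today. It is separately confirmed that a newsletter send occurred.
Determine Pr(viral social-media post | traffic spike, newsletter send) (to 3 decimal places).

Enumerate both values of viral social-media post and weight by the priors:
  P(traffic spike | newsletter send) = 0.31*0.8 + 0.78*0.2
        = 0.248000 + 0.156000 = 0.404000
The terms with viral social-media post present sum to 0.156000, so
  P(viral social-media post | traffic spike, newsletter send) = 0.156000 / 0.404000 ≈ 0.386

Pr(viral social-media post | traffic spike, newsletter send) ≈ 0.386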